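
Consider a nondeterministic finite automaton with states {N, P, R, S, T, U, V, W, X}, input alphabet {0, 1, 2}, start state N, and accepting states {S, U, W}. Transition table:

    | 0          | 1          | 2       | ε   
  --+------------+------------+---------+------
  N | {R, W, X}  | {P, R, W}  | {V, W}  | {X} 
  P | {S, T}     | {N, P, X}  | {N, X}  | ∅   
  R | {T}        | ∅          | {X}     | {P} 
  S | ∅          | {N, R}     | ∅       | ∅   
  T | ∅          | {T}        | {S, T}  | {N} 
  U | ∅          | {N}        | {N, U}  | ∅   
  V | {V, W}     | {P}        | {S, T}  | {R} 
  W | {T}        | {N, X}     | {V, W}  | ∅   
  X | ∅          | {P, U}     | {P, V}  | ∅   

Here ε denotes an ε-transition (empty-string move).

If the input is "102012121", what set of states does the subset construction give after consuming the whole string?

{N, P, R, T, U, W, X}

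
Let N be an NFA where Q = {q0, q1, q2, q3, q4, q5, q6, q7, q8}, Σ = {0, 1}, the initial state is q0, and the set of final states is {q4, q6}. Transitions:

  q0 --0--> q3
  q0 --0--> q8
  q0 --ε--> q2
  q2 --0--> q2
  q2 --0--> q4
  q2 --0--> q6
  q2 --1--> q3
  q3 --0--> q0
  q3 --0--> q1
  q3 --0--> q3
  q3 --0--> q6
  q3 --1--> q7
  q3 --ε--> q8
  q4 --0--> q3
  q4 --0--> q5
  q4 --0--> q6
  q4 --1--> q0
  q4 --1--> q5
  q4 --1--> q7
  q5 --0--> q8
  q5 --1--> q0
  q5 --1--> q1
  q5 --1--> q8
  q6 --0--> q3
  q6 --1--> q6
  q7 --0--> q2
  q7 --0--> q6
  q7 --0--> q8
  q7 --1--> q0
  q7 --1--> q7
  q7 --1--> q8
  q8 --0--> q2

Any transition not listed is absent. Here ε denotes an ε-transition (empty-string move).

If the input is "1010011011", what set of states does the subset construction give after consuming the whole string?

{q0, q1, q2, q3, q6, q7, q8}

Start: ε-closure({q0}) = {q0, q2}.
Read '1': q0→∅, q2→{q3}; union {q3}; ε-closure = {q3, q8}.
Read '0': q3→{q0, q1, q3, q6}, q8→{q2}; union {q0, q1, q2, q3, q6}; ε-closure = {q0, q1, q2, q3, q6, q8}.
Read '1': q0→∅, q1→∅, q2→{q3}, q3→{q7}, q6→{q6}, q8→∅; union {q3, q6, q7}; ε-closure = {q3, q6, q7, q8}.
Read '0': q3→{q0, q1, q3, q6}, q6→{q3}, q7→{q2, q6, q8}, q8→{q2}; now {q0, q1, q2, q3, q6, q8}.
Read '0': q0→{q3, q8}, q1→∅, q2→{q2, q4, q6}, q3→{q0, q1, q3, q6}, q6→{q3}, q8→{q2}; now {q0, q1, q2, q3, q4, q6, q8}.
Read '1': q0→∅, q1→∅, q2→{q3}, q3→{q7}, q4→{q0, q5, q7}, q6→{q6}, q8→∅; union {q0, q3, q5, q6, q7}; ε-closure = {q0, q2, q3, q5, q6, q7, q8}.
Read '1': q0→∅, q2→{q3}, q3→{q7}, q5→{q0, q1, q8}, q6→{q6}, q7→{q0, q7, q8}, q8→∅; union {q0, q1, q3, q6, q7, q8}; ε-closure = {q0, q1, q2, q3, q6, q7, q8}.
Read '0': q0→{q3, q8}, q1→∅, q2→{q2, q4, q6}, q3→{q0, q1, q3, q6}, q6→{q3}, q7→{q2, q6, q8}, q8→{q2}; now {q0, q1, q2, q3, q4, q6, q8}.
Read '1': q0→∅, q1→∅, q2→{q3}, q3→{q7}, q4→{q0, q5, q7}, q6→{q6}, q8→∅; union {q0, q3, q5, q6, q7}; ε-closure = {q0, q2, q3, q5, q6, q7, q8}.
Read '1': q0→∅, q2→{q3}, q3→{q7}, q5→{q0, q1, q8}, q6→{q6}, q7→{q0, q7, q8}, q8→∅; union {q0, q1, q3, q6, q7, q8}; ε-closure = {q0, q1, q2, q3, q6, q7, q8}.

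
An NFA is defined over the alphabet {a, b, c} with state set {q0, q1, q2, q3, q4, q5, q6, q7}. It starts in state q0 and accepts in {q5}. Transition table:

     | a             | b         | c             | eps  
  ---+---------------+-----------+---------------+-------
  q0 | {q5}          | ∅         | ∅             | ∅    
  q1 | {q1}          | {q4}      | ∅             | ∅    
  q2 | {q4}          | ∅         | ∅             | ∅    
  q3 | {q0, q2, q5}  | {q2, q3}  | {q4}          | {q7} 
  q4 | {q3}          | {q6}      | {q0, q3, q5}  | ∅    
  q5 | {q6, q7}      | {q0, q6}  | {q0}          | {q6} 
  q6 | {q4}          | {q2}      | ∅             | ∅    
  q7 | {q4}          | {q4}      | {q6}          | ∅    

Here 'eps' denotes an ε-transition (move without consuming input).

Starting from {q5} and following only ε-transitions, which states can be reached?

Begin with {q5}.
ε-move q5 → q6; add q6.

{q5, q6}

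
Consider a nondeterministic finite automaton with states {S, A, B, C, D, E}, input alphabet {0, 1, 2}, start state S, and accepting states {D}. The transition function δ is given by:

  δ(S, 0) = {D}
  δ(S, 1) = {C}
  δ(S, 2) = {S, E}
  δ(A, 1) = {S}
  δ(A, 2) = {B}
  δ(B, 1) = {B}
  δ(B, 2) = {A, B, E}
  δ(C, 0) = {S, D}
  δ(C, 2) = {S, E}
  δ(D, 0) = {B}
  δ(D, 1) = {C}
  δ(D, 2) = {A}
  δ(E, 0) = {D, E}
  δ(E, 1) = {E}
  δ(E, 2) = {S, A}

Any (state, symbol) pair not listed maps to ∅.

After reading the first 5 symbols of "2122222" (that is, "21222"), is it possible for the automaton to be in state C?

No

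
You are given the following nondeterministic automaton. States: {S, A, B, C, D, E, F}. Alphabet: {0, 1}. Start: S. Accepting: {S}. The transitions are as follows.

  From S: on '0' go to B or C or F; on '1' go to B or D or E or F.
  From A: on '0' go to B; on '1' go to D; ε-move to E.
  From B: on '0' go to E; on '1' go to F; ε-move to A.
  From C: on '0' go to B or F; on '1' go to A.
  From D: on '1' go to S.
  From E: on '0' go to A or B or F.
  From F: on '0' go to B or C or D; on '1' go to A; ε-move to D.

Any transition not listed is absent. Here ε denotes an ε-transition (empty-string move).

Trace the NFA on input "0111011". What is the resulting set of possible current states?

{S, A, B, D, E, F}

Start in {S}.
Read '0': S→{B, C, F}; union {B, C, F}; ε-closure = {A, B, C, D, E, F}.
Read '1': A→{D}, B→{F}, C→{A}, D→{S}, E→∅, F→{A}; union {S, A, D, F}; ε-closure = {S, A, D, E, F}.
Read '1': S→{B, D, E, F}, A→{D}, D→{S}, E→∅, F→{A}; now {S, A, B, D, E, F}.
Read '1': S→{B, D, E, F}, A→{D}, B→{F}, D→{S}, E→∅, F→{A}; now {S, A, B, D, E, F}.
Read '0': S→{B, C, F}, A→{B}, B→{E}, D→∅, E→{A, B, F}, F→{B, C, D}; now {A, B, C, D, E, F}.
Read '1': A→{D}, B→{F}, C→{A}, D→{S}, E→∅, F→{A}; union {S, A, D, F}; ε-closure = {S, A, D, E, F}.
Read '1': S→{B, D, E, F}, A→{D}, D→{S}, E→∅, F→{A}; now {S, A, B, D, E, F}.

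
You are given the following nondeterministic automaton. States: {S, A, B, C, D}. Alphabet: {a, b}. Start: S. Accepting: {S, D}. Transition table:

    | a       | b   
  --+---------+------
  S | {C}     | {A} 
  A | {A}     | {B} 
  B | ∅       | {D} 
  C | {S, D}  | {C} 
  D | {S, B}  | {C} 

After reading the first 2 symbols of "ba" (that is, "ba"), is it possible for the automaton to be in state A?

Start in {S}.
Read 'b': S→{A}; now {A}.
Read 'a': A→{A}; now {A}.
State A is in {A}.

Yes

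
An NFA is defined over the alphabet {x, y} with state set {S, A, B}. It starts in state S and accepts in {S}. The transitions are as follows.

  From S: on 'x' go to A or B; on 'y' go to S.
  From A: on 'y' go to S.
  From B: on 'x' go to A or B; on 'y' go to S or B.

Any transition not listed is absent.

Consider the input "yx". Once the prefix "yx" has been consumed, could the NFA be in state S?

Start in {S}.
Read 'y': S→{S}; now {S}.
Read 'x': S→{A, B}; now {A, B}.
State S is not in {A, B}.

No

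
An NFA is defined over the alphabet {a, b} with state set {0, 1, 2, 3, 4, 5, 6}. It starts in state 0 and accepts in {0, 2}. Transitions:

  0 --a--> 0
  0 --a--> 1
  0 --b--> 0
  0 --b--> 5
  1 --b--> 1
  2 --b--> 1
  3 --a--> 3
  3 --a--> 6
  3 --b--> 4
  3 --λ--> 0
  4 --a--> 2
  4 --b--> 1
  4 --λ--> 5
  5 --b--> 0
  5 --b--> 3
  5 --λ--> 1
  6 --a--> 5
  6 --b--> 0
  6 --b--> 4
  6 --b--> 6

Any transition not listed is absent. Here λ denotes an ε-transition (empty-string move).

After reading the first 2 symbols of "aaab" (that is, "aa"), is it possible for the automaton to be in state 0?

Start in {0}.
Read 'a': {0} → {0, 1}.
Read 'a': {0, 1} → {0, 1}.
State 0 is in {0, 1}.

Yes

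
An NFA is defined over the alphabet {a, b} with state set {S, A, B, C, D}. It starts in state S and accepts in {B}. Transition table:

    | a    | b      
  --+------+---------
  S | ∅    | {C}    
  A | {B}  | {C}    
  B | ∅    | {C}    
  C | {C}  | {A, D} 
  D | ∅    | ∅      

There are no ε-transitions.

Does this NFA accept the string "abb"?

Start in {S}.
Read 'a': S→∅; now ∅.
The set is empty and remains empty for the remaining 2 symbols.
The final set ∅ contains no accepting state.

No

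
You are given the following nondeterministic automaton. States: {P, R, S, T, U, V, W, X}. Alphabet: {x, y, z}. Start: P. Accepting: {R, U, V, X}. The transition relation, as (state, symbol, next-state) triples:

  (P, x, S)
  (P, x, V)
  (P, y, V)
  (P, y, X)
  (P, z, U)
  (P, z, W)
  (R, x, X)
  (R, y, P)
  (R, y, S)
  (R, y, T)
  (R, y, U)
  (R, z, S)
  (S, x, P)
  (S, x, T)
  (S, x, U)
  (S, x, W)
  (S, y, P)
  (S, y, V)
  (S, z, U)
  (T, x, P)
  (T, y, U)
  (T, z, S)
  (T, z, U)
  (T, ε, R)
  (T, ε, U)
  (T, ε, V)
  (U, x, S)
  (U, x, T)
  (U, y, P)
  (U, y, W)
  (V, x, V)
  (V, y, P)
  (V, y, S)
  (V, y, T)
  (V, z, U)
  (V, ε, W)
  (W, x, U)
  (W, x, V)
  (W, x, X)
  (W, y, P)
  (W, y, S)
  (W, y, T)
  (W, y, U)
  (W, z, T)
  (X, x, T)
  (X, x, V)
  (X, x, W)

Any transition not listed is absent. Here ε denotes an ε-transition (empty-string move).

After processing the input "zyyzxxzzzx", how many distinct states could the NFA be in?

Start in {P}.
Read 'z': {P} → {U, W}.
Read 'y': {U, W} → {P, R, S, T, U, V, W}.
Read 'y': {P, R, S, T, U, V, W} → {P, R, S, T, U, V, W, X}.
Read 'z': {P, R, S, T, U, V, W, X} → {R, S, T, U, V, W}.
Read 'x': {R, S, T, U, V, W} → {P, R, S, T, U, V, W, X}.
Read 'x': {P, R, S, T, U, V, W, X} → {P, R, S, T, U, V, W, X}.
Read 'z': {P, R, S, T, U, V, W, X} → {R, S, T, U, V, W}.
Read 'z': {R, S, T, U, V, W} → {R, S, T, U, V, W}.
Read 'z': {R, S, T, U, V, W} → {R, S, T, U, V, W}.
Read 'x': {R, S, T, U, V, W} → {P, R, S, T, U, V, W, X}.
That set has 8 states.

8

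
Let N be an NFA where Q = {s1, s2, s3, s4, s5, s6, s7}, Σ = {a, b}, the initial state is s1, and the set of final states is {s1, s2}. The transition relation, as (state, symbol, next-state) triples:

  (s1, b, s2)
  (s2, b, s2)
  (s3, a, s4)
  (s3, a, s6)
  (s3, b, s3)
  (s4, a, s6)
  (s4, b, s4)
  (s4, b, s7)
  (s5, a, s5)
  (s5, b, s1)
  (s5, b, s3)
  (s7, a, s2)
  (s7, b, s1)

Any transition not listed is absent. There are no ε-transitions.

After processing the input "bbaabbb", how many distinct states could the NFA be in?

0

Start in {s1}.
Read 'b': s1→{s2}; now {s2}.
Read 'b': s2→{s2}; now {s2}.
Read 'a': s2→∅; now ∅.
The set is empty and remains empty for the remaining 4 symbols.
That set has 0 states.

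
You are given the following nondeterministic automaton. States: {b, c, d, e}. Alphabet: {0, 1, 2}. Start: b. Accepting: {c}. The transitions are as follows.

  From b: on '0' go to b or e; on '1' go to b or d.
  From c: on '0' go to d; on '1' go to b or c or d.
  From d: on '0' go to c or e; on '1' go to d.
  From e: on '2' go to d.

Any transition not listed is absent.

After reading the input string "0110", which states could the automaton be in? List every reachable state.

{b, c, e}

Start in {b}.
Read '0': {b} → {b, e}.
Read '1': {b, e} → {b, d}.
Read '1': {b, d} → {b, d}.
Read '0': {b, d} → {b, c, e}.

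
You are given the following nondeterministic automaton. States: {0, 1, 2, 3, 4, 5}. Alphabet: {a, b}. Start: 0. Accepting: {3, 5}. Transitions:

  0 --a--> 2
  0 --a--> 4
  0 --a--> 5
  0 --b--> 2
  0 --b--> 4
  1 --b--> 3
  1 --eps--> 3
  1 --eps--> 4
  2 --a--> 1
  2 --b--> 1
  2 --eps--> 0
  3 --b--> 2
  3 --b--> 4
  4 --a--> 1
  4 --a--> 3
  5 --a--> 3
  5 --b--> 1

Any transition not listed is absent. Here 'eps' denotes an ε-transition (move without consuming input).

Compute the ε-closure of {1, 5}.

{1, 3, 4, 5}

Begin with {1, 5}.
ε-move 1 → 3; add 3.
ε-move 1 → 4; add 4.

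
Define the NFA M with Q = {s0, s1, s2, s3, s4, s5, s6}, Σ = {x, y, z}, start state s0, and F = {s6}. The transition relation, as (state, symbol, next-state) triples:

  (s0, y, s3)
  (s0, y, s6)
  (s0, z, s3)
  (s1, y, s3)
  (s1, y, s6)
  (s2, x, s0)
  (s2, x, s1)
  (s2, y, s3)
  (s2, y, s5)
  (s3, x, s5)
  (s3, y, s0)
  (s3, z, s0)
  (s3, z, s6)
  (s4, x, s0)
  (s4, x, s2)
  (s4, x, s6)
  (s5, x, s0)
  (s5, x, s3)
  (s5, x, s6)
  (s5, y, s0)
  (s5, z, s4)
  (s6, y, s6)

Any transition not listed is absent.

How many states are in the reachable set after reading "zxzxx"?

Start in {s0}.
Read 'z': s0→{s3}; now {s3}.
Read 'x': s3→{s5}; now {s5}.
Read 'z': s5→{s4}; now {s4}.
Read 'x': s4→{s0, s2, s6}; now {s0, s2, s6}.
Read 'x': s0→∅, s2→{s0, s1}, s6→∅; now {s0, s1}.
That set has 2 states.

2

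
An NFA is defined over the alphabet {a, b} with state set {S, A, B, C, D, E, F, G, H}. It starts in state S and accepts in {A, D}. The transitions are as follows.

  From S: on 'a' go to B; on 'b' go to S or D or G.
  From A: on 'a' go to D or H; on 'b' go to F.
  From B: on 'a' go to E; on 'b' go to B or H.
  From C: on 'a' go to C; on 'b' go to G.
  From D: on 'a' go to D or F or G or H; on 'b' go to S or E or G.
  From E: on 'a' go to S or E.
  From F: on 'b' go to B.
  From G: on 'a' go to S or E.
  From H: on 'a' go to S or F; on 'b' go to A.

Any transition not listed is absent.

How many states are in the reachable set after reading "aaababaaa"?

Start in {S}.
Read 'a': S→{B}; now {B}.
Read 'a': B→{E}; now {E}.
Read 'a': E→{S, E}; now {S, E}.
Read 'b': S→{S, D, G}, E→∅; now {S, D, G}.
Read 'a': S→{B}, D→{D, F, G, H}, G→{S, E}; now {S, B, D, E, F, G, H}.
Read 'b': S→{S, D, G}, B→{B, H}, D→{S, E, G}, E→∅, F→{B}, G→∅, H→{A}; now {S, A, B, D, E, G, H}.
Read 'a': S→{B}, A→{D, H}, B→{E}, D→{D, F, G, H}, E→{S, E}, G→{S, E}, H→{S, F}; now {S, B, D, E, F, G, H}.
Read 'a': S→{B}, B→{E}, D→{D, F, G, H}, E→{S, E}, F→∅, G→{S, E}, H→{S, F}; now {S, B, D, E, F, G, H}.
Read 'a': S→{B}, B→{E}, D→{D, F, G, H}, E→{S, E}, F→∅, G→{S, E}, H→{S, F}; now {S, B, D, E, F, G, H}.
That set has 7 states.

7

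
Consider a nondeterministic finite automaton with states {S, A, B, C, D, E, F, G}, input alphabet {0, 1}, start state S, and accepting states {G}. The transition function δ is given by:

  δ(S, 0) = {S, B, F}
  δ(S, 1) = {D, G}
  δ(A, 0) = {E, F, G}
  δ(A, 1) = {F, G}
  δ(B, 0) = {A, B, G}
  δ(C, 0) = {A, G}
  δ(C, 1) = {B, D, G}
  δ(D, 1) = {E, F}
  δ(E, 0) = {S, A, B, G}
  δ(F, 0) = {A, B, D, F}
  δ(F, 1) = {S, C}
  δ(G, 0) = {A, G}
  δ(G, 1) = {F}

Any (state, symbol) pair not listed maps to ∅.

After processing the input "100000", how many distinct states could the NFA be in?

7

Start in {S}.
Read '1': S→{D, G}; now {D, G}.
Read '0': D→∅, G→{A, G}; now {A, G}.
Read '0': A→{E, F, G}, G→{A, G}; now {A, E, F, G}.
Read '0': A→{E, F, G}, E→{S, A, B, G}, F→{A, B, D, F}, G→{A, G}; now {S, A, B, D, E, F, G}.
Read '0': S→{S, B, F}, A→{E, F, G}, B→{A, B, G}, D→∅, E→{S, A, B, G}, F→{A, B, D, F}, G→{A, G}; now {S, A, B, D, E, F, G}.
Read '0': S→{S, B, F}, A→{E, F, G}, B→{A, B, G}, D→∅, E→{S, A, B, G}, F→{A, B, D, F}, G→{A, G}; now {S, A, B, D, E, F, G}.
That set has 7 states.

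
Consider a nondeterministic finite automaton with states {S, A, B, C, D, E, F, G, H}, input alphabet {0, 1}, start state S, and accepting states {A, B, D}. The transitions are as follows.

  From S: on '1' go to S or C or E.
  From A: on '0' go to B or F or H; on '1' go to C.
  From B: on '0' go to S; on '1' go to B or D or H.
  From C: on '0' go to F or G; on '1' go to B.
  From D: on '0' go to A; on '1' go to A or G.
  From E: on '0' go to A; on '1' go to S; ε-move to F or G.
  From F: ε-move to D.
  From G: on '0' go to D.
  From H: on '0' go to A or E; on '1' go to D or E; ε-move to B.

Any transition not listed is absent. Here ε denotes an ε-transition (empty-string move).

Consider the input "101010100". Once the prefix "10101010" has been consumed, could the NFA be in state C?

Start in {S}.
Read '1': {S} → {S, C, D, E, F, G}.
Read '0': {S, C, D, E, F, G} → {A, D, F, G}.
Read '1': {A, D, F, G} → {A, C, G}.
Read '0': {A, C, G} → {B, D, F, G, H}.
Read '1': {B, D, F, G, H} → {A, B, D, E, F, G, H}.
Read '0': {A, B, D, E, F, G, H} → {S, A, B, D, E, F, G, H}.
Read '1': {S, A, B, D, E, F, G, H} → {S, A, B, C, D, E, F, G, H}.
Read '0': {S, A, B, C, D, E, F, G, H} → {S, A, B, D, E, F, G, H}.
State C is not in {S, A, B, D, E, F, G, H}.

No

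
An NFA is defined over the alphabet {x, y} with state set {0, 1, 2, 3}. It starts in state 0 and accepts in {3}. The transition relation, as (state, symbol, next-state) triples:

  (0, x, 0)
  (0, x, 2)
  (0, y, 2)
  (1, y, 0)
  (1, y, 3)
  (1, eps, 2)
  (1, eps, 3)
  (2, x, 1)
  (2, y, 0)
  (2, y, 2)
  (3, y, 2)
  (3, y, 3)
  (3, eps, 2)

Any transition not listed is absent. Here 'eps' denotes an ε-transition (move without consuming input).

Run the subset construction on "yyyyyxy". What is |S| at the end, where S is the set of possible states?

3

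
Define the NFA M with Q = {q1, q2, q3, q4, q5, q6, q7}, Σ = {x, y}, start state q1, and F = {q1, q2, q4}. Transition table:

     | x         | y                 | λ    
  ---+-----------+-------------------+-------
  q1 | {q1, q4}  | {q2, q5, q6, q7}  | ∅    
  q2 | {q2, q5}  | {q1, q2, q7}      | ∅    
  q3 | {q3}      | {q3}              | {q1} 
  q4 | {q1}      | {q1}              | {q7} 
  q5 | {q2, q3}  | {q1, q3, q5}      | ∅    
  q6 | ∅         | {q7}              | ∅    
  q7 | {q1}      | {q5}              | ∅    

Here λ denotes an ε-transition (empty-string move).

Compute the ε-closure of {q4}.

{q4, q7}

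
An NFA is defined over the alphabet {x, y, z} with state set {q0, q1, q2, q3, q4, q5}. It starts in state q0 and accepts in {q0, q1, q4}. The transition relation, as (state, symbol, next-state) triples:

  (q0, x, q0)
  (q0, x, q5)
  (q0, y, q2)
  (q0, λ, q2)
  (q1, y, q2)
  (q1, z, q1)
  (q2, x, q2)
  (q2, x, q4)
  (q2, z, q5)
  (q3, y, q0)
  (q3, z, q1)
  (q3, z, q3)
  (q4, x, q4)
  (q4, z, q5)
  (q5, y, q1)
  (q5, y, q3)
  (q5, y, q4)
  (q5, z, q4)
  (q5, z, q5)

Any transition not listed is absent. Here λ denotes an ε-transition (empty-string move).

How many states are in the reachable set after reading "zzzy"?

Start: ε-closure({q0}) = {q0, q2}.
Read 'z': {q0, q2} → {q5}.
Read 'z': {q5} → {q4, q5}.
Read 'z': {q4, q5} → {q4, q5}.
Read 'y': {q4, q5} → {q1, q3, q4}.
That set has 3 states.

3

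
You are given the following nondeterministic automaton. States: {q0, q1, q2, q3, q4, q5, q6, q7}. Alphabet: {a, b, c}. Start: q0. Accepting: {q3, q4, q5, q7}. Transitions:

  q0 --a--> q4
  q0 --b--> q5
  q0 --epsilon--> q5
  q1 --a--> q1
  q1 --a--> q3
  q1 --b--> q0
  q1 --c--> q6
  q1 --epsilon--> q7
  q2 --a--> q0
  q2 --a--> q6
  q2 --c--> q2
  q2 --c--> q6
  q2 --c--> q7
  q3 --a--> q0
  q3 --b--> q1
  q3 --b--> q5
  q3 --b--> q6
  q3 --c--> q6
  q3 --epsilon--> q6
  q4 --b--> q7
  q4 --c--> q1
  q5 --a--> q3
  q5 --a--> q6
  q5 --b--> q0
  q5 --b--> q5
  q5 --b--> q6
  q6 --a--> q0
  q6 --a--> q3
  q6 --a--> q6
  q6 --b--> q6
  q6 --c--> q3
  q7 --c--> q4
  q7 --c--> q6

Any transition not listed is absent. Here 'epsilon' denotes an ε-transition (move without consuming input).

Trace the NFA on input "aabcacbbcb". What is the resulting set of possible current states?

Start: ε-closure({q0}) = {q0, q5}.
Read 'a': q0→{q4}, q5→{q3, q6}; now {q3, q4, q6}.
Read 'a': q3→{q0}, q4→∅, q6→{q0, q3, q6}; union {q0, q3, q6}; ε-closure = {q0, q3, q5, q6}.
Read 'b': q0→{q5}, q3→{q1, q5, q6}, q5→{q0, q5, q6}, q6→{q6}; union {q0, q1, q5, q6}; ε-closure = {q0, q1, q5, q6, q7}.
Read 'c': q0→∅, q1→{q6}, q5→∅, q6→{q3}, q7→{q4, q6}; now {q3, q4, q6}.
Read 'a': q3→{q0}, q4→∅, q6→{q0, q3, q6}; union {q0, q3, q6}; ε-closure = {q0, q3, q5, q6}.
Read 'c': q0→∅, q3→{q6}, q5→∅, q6→{q3}; now {q3, q6}.
Read 'b': q3→{q1, q5, q6}, q6→{q6}; union {q1, q5, q6}; ε-closure = {q1, q5, q6, q7}.
Read 'b': q1→{q0}, q5→{q0, q5, q6}, q6→{q6}, q7→∅; now {q0, q5, q6}.
Read 'c': q0→∅, q5→∅, q6→{q3}; union {q3}; ε-closure = {q3, q6}.
Read 'b': q3→{q1, q5, q6}, q6→{q6}; union {q1, q5, q6}; ε-closure = {q1, q5, q6, q7}.

{q1, q5, q6, q7}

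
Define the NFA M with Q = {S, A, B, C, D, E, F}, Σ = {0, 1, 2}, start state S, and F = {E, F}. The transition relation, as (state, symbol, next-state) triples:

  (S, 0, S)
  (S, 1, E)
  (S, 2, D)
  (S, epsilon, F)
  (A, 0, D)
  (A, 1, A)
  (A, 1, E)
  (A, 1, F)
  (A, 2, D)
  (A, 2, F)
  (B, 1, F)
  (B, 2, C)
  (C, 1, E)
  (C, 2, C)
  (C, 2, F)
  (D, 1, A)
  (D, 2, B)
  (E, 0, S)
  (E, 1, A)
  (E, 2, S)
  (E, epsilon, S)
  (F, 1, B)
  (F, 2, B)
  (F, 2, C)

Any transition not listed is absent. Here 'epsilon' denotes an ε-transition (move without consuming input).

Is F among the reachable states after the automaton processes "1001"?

Yes

Start: ε-closure({S}) = {S, F}.
Read '1': {S, F} → {S, B, E, F}.
Read '0': {S, B, E, F} → {S, F}.
Read '0': {S, F} → {S, F}.
Read '1': {S, F} → {S, B, E, F}.
State F is in {S, B, E, F}.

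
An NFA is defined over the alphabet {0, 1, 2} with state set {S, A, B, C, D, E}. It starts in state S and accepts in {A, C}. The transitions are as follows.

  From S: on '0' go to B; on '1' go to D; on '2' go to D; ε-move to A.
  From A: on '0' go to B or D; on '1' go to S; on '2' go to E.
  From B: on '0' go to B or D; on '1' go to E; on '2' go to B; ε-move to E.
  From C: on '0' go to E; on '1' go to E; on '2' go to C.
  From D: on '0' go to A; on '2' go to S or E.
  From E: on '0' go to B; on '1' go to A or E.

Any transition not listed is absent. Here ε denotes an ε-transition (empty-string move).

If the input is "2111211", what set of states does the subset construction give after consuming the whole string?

Start: ε-closure({S}) = {S, A}.
Read '2': {S, A} → {D, E}.
Read '1': {D, E} → {A, E}.
Read '1': {A, E} → {S, A, E}.
Read '1': {S, A, E} → {S, A, D, E}.
Read '2': {S, A, D, E} → {S, A, D, E}.
Read '1': {S, A, D, E} → {S, A, D, E}.
Read '1': {S, A, D, E} → {S, A, D, E}.

{S, A, D, E}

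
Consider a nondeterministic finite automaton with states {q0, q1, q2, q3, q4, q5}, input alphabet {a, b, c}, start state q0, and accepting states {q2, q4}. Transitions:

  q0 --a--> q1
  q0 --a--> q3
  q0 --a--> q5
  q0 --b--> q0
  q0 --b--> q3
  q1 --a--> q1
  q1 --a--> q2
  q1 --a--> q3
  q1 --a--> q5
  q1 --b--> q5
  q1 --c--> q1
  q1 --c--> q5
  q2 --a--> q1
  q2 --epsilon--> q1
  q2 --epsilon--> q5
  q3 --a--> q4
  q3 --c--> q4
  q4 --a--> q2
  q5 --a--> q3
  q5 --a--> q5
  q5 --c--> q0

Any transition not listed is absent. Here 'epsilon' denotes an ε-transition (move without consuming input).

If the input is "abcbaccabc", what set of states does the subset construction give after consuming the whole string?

{q0}

Start in {q0}.
Read 'a': {q0} → {q1, q3, q5}.
Read 'b': {q1, q3, q5} → {q5}.
Read 'c': {q5} → {q0}.
Read 'b': {q0} → {q0, q3}.
Read 'a': {q0, q3} → {q1, q3, q4, q5}.
Read 'c': {q1, q3, q4, q5} → {q0, q1, q4, q5}.
Read 'c': {q0, q1, q4, q5} → {q0, q1, q5}.
Read 'a': {q0, q1, q5} → {q1, q2, q3, q5}.
Read 'b': {q1, q2, q3, q5} → {q5}.
Read 'c': {q5} → {q0}.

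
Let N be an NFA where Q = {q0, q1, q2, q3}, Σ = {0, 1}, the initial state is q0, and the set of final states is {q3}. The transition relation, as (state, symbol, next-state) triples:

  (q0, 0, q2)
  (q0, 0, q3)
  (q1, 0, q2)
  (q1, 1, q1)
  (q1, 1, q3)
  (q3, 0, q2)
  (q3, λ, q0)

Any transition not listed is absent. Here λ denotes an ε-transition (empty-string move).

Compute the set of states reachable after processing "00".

Start in {q0}.
Read '0': q0→{q2, q3}; union {q2, q3}; ε-closure = {q0, q2, q3}.
Read '0': q0→{q2, q3}, q2→∅, q3→{q2}; union {q2, q3}; ε-closure = {q0, q2, q3}.

{q0, q2, q3}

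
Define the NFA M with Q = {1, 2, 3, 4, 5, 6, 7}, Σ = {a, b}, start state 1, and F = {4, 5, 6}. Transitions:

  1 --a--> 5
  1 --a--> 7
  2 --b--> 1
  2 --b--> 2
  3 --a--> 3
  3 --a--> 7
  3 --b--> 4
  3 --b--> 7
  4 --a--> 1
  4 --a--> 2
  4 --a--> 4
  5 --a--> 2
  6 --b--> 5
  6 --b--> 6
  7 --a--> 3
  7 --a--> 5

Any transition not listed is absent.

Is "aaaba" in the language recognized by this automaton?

Start in {1}.
Read 'a': 1→{5, 7}; now {5, 7}.
Read 'a': 5→{2}, 7→{3, 5}; now {2, 3, 5}.
Read 'a': 2→∅, 3→{3, 7}, 5→{2}; now {2, 3, 7}.
Read 'b': 2→{1, 2}, 3→{4, 7}, 7→∅; now {1, 2, 4, 7}.
Read 'a': 1→{5, 7}, 2→∅, 4→{1, 2, 4}, 7→{3, 5}; now {1, 2, 3, 4, 5, 7}.
The final set {1, 2, 3, 4, 5, 7} contains the accepting states 4, 5.

Yes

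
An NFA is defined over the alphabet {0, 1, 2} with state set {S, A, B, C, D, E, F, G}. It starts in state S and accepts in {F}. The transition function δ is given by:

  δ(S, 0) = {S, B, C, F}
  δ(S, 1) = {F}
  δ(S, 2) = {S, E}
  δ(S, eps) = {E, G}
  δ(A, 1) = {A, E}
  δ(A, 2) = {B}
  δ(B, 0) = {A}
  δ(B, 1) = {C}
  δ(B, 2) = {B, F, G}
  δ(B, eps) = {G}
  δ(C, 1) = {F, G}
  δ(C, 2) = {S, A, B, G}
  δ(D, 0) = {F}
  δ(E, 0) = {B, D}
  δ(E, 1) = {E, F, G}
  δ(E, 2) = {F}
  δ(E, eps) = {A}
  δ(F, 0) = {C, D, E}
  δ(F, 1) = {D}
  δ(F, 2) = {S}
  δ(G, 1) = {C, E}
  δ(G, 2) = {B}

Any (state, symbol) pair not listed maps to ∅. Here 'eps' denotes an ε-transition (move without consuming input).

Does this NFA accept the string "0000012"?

Yes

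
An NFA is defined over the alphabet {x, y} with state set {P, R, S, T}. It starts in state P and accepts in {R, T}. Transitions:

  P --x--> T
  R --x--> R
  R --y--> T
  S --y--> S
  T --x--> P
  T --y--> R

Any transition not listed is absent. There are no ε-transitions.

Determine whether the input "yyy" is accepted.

No

Start in {P}.
Read 'y': P→∅; now ∅.
The set is empty and remains empty for the remaining 2 symbols.
The final set ∅ contains no accepting state.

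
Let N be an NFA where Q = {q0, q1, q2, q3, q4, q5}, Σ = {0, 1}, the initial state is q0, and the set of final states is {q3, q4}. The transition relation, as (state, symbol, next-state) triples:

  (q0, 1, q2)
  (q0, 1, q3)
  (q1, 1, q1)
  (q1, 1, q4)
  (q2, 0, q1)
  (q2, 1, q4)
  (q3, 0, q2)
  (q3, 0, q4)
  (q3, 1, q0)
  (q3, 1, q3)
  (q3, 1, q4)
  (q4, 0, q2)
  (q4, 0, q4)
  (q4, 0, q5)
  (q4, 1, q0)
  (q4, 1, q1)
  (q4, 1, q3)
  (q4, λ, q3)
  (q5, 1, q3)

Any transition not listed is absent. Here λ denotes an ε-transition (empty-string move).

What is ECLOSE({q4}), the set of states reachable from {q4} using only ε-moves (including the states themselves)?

{q3, q4}

Begin with {q4}.
ε-move q4 → q3; add q3.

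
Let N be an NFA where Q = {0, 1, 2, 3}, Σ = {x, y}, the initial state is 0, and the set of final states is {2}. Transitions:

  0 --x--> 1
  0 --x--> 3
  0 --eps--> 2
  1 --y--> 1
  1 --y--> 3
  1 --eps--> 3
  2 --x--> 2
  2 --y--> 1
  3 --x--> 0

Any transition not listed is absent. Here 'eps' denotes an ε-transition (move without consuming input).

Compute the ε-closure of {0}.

{0, 2}

Begin with {0}.
ε-move 0 → 2; add 2.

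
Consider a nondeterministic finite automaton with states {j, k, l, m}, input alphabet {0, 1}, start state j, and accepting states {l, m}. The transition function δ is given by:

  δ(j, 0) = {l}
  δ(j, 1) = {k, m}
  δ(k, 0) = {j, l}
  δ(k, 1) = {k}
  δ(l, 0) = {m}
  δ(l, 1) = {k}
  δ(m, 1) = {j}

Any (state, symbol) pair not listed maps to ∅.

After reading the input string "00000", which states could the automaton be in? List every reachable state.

Start in {j}.
Read '0': j→{l}; now {l}.
Read '0': l→{m}; now {m}.
Read '0': m→∅; now ∅.
The set is empty and remains empty for the remaining 2 symbols.

∅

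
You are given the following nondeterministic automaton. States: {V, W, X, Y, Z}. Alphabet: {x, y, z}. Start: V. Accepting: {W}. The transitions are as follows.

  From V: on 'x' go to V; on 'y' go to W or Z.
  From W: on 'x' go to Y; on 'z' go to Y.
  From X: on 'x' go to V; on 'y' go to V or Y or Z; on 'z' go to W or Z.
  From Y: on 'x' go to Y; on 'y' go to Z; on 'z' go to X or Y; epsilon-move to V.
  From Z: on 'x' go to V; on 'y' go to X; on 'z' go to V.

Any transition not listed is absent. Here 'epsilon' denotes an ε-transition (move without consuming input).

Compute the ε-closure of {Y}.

{V, Y}

Begin with {Y}.
ε-move Y → V; add V.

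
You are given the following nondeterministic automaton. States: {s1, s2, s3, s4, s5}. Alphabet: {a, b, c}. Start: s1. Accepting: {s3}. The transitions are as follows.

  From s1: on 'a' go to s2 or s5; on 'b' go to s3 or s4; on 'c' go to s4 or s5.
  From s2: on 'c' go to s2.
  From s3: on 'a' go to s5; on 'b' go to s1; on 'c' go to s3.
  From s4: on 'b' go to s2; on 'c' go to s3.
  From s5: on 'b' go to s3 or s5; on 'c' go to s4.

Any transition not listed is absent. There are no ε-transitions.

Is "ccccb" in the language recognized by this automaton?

No

Start in {s1}.
Read 'c': s1→{s4, s5}; now {s4, s5}.
Read 'c': s4→{s3}, s5→{s4}; now {s3, s4}.
Read 'c': s3→{s3}, s4→{s3}; now {s3}.
Read 'c': s3→{s3}; now {s3}.
Read 'b': s3→{s1}; now {s1}.
The final set {s1} contains no accepting state.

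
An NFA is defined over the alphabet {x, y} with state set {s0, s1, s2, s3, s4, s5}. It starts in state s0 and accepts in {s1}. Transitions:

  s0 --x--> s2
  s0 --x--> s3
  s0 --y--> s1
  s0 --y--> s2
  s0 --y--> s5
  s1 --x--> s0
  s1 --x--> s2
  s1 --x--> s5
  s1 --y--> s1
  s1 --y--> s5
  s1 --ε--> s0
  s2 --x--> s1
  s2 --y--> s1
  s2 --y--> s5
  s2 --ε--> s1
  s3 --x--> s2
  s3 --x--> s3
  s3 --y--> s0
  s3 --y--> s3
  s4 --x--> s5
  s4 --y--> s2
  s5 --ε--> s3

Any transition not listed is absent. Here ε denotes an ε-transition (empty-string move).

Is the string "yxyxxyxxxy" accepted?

Start in {s0}.
Read 'y': s0→{s1, s2, s5}; union {s1, s2, s5}; ε-closure = {s0, s1, s2, s3, s5}.
Read 'x': s0→{s2, s3}, s1→{s0, s2, s5}, s2→{s1}, s3→{s2, s3}, s5→∅; now {s0, s1, s2, s3, s5}.
Read 'y': s0→{s1, s2, s5}, s1→{s1, s5}, s2→{s1, s5}, s3→{s0, s3}, s5→∅; now {s0, s1, s2, s3, s5}.
Read 'x': s0→{s2, s3}, s1→{s0, s2, s5}, s2→{s1}, s3→{s2, s3}, s5→∅; now {s0, s1, s2, s3, s5}.
Read 'x': s0→{s2, s3}, s1→{s0, s2, s5}, s2→{s1}, s3→{s2, s3}, s5→∅; now {s0, s1, s2, s3, s5}.
Read 'y': s0→{s1, s2, s5}, s1→{s1, s5}, s2→{s1, s5}, s3→{s0, s3}, s5→∅; now {s0, s1, s2, s3, s5}.
Read 'x': s0→{s2, s3}, s1→{s0, s2, s5}, s2→{s1}, s3→{s2, s3}, s5→∅; now {s0, s1, s2, s3, s5}.
Read 'x': s0→{s2, s3}, s1→{s0, s2, s5}, s2→{s1}, s3→{s2, s3}, s5→∅; now {s0, s1, s2, s3, s5}.
Read 'x': s0→{s2, s3}, s1→{s0, s2, s5}, s2→{s1}, s3→{s2, s3}, s5→∅; now {s0, s1, s2, s3, s5}.
Read 'y': s0→{s1, s2, s5}, s1→{s1, s5}, s2→{s1, s5}, s3→{s0, s3}, s5→∅; now {s0, s1, s2, s3, s5}.
The final set {s0, s1, s2, s3, s5} contains the accepting state s1.

Yes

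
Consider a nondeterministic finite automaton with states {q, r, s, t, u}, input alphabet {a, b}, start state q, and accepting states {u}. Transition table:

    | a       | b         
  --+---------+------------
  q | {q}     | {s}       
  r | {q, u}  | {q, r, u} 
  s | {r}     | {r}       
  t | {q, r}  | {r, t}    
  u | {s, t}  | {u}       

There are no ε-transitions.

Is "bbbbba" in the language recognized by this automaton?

Start in {q}.
Read 'b': {q} → {s}.
Read 'b': {s} → {r}.
Read 'b': {r} → {q, r, u}.
Read 'b': {q, r, u} → {q, r, s, u}.
Read 'b': {q, r, s, u} → {q, r, s, u}.
Read 'a': {q, r, s, u} → {q, r, s, t, u}.
The final set {q, r, s, t, u} contains the accepting state u.

Yes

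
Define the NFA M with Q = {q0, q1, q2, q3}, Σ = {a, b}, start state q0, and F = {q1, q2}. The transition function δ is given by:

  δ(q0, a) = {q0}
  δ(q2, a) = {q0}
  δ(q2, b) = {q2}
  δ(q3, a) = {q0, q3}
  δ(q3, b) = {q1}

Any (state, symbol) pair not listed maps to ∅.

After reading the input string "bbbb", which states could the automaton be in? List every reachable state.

Start in {q0}.
Read 'b': q0→∅; now ∅.
The set is empty and remains empty for the remaining 3 symbols.

∅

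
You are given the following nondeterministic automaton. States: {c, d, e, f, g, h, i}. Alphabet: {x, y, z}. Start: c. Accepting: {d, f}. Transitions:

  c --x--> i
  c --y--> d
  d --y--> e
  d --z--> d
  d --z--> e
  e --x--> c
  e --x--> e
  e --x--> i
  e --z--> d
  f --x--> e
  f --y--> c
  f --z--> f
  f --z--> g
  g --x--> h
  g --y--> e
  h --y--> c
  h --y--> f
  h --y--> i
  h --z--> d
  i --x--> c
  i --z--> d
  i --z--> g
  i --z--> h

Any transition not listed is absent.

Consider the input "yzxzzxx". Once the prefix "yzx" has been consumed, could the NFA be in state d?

No

Start in {c}.
Read 'y': c→{d}; now {d}.
Read 'z': d→{d, e}; now {d, e}.
Read 'x': d→∅, e→{c, e, i}; now {c, e, i}.
State d is not in {c, e, i}.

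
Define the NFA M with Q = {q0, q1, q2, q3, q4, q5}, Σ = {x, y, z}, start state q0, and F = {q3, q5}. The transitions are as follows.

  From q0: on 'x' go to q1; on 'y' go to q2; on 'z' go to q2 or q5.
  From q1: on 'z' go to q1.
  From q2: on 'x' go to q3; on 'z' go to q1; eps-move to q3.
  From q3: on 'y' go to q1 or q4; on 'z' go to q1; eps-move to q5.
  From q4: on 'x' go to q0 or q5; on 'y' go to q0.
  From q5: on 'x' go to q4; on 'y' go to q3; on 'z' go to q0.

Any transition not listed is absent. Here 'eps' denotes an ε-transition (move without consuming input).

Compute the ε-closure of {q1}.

{q1}

Begin with {q1}.
No ε-moves leave this set, so the closure equals the set itself.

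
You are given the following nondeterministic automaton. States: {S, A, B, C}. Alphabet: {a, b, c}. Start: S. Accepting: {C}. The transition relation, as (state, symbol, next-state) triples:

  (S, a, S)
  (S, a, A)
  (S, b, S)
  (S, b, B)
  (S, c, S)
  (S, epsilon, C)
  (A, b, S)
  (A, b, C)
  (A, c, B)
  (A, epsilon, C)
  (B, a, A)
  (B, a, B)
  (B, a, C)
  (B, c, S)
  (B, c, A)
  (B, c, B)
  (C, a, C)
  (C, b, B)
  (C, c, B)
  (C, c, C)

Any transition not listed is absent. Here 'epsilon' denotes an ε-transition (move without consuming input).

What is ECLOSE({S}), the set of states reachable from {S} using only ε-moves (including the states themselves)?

{S, C}

Begin with {S}.
ε-move S → C; add C.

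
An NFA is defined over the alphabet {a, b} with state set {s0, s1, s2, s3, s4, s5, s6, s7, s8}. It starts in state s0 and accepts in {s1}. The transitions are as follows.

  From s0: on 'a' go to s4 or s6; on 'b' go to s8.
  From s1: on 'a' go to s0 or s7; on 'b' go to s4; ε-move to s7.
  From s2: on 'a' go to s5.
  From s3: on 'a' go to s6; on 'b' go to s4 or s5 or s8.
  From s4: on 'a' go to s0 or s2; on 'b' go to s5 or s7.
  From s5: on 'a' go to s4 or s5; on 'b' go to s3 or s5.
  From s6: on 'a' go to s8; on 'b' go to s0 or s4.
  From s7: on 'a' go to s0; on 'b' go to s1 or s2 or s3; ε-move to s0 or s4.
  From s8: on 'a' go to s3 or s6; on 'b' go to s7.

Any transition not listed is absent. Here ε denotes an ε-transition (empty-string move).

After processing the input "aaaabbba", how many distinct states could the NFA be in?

7

Start in {s0}.
Read 'a': s0→{s4, s6}; now {s4, s6}.
Read 'a': s4→{s0, s2}, s6→{s8}; now {s0, s2, s8}.
Read 'a': s0→{s4, s6}, s2→{s5}, s8→{s3, s6}; now {s3, s4, s5, s6}.
Read 'a': s3→{s6}, s4→{s0, s2}, s5→{s4, s5}, s6→{s8}; now {s0, s2, s4, s5, s6, s8}.
Read 'b': s0→{s8}, s2→∅, s4→{s5, s7}, s5→{s3, s5}, s6→{s0, s4}, s8→{s7}; now {s0, s3, s4, s5, s7, s8}.
Read 'b': s0→{s8}, s3→{s4, s5, s8}, s4→{s5, s7}, s5→{s3, s5}, s7→{s1, s2, s3}, s8→{s7}; union {s1, s2, s3, s4, s5, s7, s8}; ε-closure = {s0, s1, s2, s3, s4, s5, s7, s8}.
Read 'b': s0→{s8}, s1→{s4}, s2→∅, s3→{s4, s5, s8}, s4→{s5, s7}, s5→{s3, s5}, s7→{s1, s2, s3}, s8→{s7}; union {s1, s2, s3, s4, s5, s7, s8}; ε-closure = {s0, s1, s2, s3, s4, s5, s7, s8}.
Read 'a': s0→{s4, s6}, s1→{s0, s7}, s2→{s5}, s3→{s6}, s4→{s0, s2}, s5→{s4, s5}, s7→{s0}, s8→{s3, s6}; now {s0, s2, s3, s4, s5, s6, s7}.
That set has 7 states.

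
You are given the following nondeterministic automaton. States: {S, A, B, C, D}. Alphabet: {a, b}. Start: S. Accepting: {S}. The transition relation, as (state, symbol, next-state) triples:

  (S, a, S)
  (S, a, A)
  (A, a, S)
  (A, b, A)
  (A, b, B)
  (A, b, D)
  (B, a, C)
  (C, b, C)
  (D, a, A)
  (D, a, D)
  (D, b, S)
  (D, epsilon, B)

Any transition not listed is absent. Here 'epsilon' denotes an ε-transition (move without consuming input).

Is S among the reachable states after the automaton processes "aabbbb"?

Yes

Start in {S}.
Read 'a': {S} → {S, A}.
Read 'a': {S, A} → {S, A}.
Read 'b': {S, A} → {A, B, D}.
Read 'b': {A, B, D} → {S, A, B, D}.
Read 'b': {S, A, B, D} → {S, A, B, D}.
Read 'b': {S, A, B, D} → {S, A, B, D}.
State S is in {S, A, B, D}.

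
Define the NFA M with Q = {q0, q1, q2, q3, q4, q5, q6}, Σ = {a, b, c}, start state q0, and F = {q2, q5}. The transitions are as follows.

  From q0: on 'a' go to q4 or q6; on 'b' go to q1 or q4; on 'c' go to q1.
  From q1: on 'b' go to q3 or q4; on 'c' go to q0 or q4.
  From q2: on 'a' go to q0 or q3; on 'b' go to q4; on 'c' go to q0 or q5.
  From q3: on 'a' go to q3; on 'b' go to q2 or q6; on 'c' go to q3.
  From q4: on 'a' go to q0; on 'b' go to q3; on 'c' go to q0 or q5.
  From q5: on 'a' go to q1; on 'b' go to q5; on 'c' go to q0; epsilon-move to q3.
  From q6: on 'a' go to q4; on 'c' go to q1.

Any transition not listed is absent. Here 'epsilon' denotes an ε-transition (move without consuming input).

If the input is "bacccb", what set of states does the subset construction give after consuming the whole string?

{q1, q2, q3, q4, q5, q6}

Start in {q0}.
Read 'b': q0→{q1, q4}; now {q1, q4}.
Read 'a': q1→∅, q4→{q0}; now {q0}.
Read 'c': q0→{q1}; now {q1}.
Read 'c': q1→{q0, q4}; now {q0, q4}.
Read 'c': q0→{q1}, q4→{q0, q5}; union {q0, q1, q5}; ε-closure = {q0, q1, q3, q5}.
Read 'b': q0→{q1, q4}, q1→{q3, q4}, q3→{q2, q6}, q5→{q5}; now {q1, q2, q3, q4, q5, q6}.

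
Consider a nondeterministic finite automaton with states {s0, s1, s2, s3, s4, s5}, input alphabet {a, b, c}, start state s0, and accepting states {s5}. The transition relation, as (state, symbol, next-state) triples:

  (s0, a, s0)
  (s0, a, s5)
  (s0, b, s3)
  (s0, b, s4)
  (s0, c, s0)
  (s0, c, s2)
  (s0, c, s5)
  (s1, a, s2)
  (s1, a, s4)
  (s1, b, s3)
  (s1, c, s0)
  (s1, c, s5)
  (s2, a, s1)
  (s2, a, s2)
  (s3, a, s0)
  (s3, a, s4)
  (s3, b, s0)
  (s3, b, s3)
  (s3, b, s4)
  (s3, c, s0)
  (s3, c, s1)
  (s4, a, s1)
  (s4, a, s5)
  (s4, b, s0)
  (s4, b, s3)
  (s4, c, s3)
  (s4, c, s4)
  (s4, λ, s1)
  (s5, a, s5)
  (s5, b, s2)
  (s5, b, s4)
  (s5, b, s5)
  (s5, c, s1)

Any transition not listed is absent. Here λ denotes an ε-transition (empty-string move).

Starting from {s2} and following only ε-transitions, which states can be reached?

{s2}

Begin with {s2}.
No ε-moves leave this set, so the closure equals the set itself.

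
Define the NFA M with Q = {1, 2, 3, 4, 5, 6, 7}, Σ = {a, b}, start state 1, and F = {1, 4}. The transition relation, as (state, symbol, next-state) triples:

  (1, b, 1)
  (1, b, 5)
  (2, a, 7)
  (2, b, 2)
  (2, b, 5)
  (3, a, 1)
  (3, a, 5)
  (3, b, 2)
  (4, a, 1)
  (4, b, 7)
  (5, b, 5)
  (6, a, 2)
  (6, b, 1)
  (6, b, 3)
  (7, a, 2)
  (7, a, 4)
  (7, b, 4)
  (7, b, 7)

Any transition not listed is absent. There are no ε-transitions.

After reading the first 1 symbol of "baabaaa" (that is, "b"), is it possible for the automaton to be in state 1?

Start in {1}.
Read 'b': {1} → {1, 5}.
State 1 is in {1, 5}.

Yes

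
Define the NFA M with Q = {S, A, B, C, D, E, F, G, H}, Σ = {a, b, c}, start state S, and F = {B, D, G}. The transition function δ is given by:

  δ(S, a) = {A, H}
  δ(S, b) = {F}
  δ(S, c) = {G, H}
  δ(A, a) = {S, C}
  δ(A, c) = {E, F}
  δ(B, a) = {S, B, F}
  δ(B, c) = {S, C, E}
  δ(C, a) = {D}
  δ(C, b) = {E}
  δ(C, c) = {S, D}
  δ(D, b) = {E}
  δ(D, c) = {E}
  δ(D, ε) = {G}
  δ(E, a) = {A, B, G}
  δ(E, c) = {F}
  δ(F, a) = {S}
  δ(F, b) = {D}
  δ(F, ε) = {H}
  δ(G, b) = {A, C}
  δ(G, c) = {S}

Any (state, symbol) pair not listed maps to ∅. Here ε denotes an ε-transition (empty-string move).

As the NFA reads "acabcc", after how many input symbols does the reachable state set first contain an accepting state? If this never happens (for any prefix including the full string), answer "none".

Start in {S}.
Read 'a': S→{A, H}; now {A, H}.
Read 'c': A→{E, F}, H→∅; union {E, F}; ε-closure = {E, F, H}.
Read 'a': E→{A, B, G}, F→{S}, H→∅; now {S, A, B, G}.
None of the earlier sets intersect F, but {S, A, B, G} does.

3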